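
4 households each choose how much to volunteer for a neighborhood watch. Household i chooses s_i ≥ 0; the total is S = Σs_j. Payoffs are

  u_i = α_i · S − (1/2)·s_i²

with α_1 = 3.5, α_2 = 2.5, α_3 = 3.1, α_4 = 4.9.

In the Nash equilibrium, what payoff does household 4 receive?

Household i's FOC: ∂u_i/∂s_i = α_i − s_i = 0, so s_i* = α_i.
NE contributions = (3.5, 2.5, 3.1, 4.9); S = 14.
u_4 = α_4·S − ½·(s_4)² = 4.9·14 − ½·4.9² = 56.595.

56.595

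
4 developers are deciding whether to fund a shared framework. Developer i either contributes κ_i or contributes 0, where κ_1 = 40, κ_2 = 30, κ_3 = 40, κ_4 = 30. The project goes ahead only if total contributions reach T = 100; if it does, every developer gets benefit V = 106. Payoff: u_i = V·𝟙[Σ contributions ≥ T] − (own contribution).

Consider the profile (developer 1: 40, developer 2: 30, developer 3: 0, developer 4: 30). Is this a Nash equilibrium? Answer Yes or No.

Total = 100 ≥ 100: provided.
Developer 1 (pledges 40, payoff 66): dropping to 0 → total 60, payoff 0. No gain.
Developer 2 (pledges 30, payoff 76): dropping to 0 → total 70, payoff 0. No gain.
Developer 3 (pledges 0, payoff 106): pledging 40 → total 140, payoff 66. No gain.
Developer 4 (pledges 30, payoff 76): dropping to 0 → total 70, payoff 0. No gain.

Yes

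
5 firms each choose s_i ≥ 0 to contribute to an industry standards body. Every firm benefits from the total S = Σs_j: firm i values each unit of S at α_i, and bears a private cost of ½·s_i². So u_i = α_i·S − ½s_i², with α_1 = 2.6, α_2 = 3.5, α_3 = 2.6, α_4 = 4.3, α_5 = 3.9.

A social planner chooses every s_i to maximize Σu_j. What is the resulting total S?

Planner FOC: ∂(Σu_j)/∂s_i = (Σα_j) − s_i = 0, so s_i^SO = Σα_j = 16.9 for every i; S^SO = 84.5.

84.5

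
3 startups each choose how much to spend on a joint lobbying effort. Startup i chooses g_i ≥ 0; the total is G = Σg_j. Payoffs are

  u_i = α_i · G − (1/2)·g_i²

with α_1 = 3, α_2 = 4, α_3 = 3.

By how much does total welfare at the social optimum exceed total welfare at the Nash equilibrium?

67

Startup i's FOC: ∂u_i/∂g_i = α_i − g_i = 0, so g_i* = α_i.
NE contributions = (3, 4, 3); G = 10.
W^NE = (Σα)·G − ½Σα_i² = 10² − ½·34 = 83.
Planner sets g_i = Σα_j = 10 for every i, so G^SO = 3·10 = 30.
W^SO = (Σα)·G^SO − ½·3·(Σα)² = (3/2)·10² = 150.
Deadweight loss = W^SO − W^NE = 67.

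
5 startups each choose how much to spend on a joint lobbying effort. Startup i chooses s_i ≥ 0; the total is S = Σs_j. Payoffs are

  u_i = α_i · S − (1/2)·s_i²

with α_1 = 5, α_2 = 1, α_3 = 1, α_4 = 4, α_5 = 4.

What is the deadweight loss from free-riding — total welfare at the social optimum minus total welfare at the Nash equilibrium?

Startup i's FOC: ∂u_i/∂s_i = α_i − s_i = 0, so s_i* = α_i.
NE contributions = (5, 1, 1, 4, 4); S = 15.
W^NE = (Σα)·S − ½Σα_i² = 15² − ½·59 = 195.5.
Planner sets s_i = Σα_j = 15 for every i, so S^SO = 5·15 = 75.
W^SO = (Σα)·S^SO − ½·5·(Σα)² = (5/2)·15² = 562.5.
Deadweight loss = W^SO − W^NE = 367.

367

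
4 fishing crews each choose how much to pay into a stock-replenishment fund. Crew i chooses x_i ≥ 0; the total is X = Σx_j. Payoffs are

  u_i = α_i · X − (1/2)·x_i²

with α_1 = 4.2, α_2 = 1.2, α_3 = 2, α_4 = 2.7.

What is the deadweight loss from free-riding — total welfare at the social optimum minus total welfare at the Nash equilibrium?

117.195

Crew i's FOC: ∂u_i/∂x_i = α_i − x_i = 0, so x_i* = α_i.
NE contributions = (4.2, 1.2, 2, 2.7); X = 10.1.
W^NE = (Σα)·X − ½Σα_i² = 10.1² − ½·30.37 = 86.825.
Planner sets x_i = Σα_j = 10.1 for every i, so X^SO = 4·10.1 = 40.4.
W^SO = (Σα)·X^SO − ½·4·(Σα)² = (4/2)·10.1² = 204.02.
Deadweight loss = W^SO − W^NE = 117.195.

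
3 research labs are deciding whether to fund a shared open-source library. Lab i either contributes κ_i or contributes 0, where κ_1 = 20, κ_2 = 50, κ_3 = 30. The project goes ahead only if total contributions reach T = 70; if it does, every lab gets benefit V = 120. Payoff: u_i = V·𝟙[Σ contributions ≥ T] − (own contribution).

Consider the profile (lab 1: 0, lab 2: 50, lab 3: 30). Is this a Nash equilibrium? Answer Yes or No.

Yes

Total = 80 ≥ 70: provided.
Lab 1 (pledges 0, payoff 120): pledging 20 → total 100, payoff 100. No gain.
Lab 2 (pledges 50, payoff 70): dropping to 0 → total 30, payoff 0. No gain.
Lab 3 (pledges 30, payoff 90): dropping to 0 → total 50, payoff 0. No gain.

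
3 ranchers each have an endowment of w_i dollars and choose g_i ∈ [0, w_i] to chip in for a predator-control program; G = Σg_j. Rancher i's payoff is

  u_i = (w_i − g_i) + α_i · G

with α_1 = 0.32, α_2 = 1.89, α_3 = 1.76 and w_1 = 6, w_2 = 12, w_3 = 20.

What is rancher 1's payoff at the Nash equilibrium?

16.24

∂u_i/∂g_i = α_i − 1, so rancher i contributes w_i if α_i > 1, else 0.
α_i > 1 for i ∈ {2, 3}; NE contributions (0, 12, 20), G = 32.
u_1 = (6 − 0) + 0.32·32 = 16.24.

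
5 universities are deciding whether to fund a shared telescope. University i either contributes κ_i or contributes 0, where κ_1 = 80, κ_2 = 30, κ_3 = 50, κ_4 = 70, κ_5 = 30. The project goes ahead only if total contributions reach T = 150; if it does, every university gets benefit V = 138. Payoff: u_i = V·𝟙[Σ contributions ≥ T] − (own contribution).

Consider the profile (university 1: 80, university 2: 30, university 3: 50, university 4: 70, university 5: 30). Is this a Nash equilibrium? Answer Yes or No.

No

Total = 260 ≥ 150: provided.
University 1 (pledges 80, payoff 58): dropping to 0 → total 180, payoff 138. Profitable deviation.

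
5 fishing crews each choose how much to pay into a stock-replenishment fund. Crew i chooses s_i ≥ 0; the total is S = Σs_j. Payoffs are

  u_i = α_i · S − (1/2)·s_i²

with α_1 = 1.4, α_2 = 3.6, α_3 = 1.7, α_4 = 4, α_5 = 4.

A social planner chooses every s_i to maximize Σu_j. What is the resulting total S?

Planner FOC: ∂(Σu_j)/∂s_i = (Σα_j) − s_i = 0, so s_i^SO = Σα_j = 14.7 for every i; S^SO = 73.5.

73.5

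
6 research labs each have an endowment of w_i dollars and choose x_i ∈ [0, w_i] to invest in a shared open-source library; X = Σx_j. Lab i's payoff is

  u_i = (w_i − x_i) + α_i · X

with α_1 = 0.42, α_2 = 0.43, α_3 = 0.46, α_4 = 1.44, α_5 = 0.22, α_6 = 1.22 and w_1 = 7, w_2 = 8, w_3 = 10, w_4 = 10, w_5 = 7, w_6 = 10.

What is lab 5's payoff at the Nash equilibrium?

∂u_i/∂x_i = α_i − 1, so lab i contributes w_i if α_i > 1, else 0.
α_i > 1 for i ∈ {4, 6}; NE contributions (0, 0, 0, 10, 0, 10), X = 20.
u_5 = (7 − 0) + 0.22·20 = 11.4.

11.4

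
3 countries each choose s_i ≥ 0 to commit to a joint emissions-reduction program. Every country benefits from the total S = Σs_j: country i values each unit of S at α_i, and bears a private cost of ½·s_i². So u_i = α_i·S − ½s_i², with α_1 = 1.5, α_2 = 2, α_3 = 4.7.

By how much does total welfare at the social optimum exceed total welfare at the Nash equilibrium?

47.79

Country i's FOC: ∂u_i/∂s_i = α_i − s_i = 0, so s_i* = α_i.
NE contributions = (1.5, 2, 4.7); S = 8.2.
W^NE = (Σα)·S − ½Σα_i² = 8.2² − ½·28.34 = 53.07.
Planner sets s_i = Σα_j = 8.2 for every i, so S^SO = 3·8.2 = 24.6.
W^SO = (Σα)·S^SO − ½·3·(Σα)² = (3/2)·8.2² = 100.86.
Deadweight loss = W^SO − W^NE = 47.79.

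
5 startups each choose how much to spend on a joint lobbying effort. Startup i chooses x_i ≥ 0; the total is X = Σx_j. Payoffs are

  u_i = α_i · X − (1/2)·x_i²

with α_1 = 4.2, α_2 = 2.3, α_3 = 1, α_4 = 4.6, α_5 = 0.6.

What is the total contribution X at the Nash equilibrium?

12.7

Startup i's FOC: ∂u_i/∂x_i = α_i − x_i = 0, so x_i* = α_i.
NE contributions = (4.2, 2.3, 1, 4.6, 0.6); X = 12.7.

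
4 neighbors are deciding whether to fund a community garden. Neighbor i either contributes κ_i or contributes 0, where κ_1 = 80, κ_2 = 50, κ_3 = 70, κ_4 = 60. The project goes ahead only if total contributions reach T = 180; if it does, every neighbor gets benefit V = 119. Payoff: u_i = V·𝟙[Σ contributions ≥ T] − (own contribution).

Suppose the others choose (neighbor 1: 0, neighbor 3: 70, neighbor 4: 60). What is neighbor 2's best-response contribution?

50

Others' total = 130. Contributing 50 brings total to 180 ≥ 180: gain V − κ_2 = 69.
Best response: 50.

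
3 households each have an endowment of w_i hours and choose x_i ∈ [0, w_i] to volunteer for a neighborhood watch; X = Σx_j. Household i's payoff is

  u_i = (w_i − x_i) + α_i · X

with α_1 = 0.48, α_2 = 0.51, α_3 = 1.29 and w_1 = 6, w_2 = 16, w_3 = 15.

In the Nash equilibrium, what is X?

15

∂u_i/∂x_i = α_i − 1, so household i contributes w_i if α_i > 1, else 0.
α_i > 1 for i ∈ {3}; NE contributions (0, 0, 15), X = 15.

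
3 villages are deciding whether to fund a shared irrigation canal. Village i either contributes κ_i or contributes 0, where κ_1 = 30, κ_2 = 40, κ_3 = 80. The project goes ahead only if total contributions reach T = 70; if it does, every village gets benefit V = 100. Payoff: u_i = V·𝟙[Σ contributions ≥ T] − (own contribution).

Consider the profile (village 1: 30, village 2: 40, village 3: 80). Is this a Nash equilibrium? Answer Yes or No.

Total = 150 ≥ 70: provided.
Village 1 (pledges 30, payoff 70): dropping to 0 → total 120, payoff 100. Profitable deviation.

No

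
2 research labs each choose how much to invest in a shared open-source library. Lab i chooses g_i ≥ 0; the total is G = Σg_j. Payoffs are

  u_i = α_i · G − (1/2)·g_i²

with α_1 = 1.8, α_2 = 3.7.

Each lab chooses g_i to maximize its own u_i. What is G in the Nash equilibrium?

5.5

Lab i's FOC: ∂u_i/∂g_i = α_i − g_i = 0, so g_i* = α_i.
NE contributions = (1.8, 3.7); G = 5.5.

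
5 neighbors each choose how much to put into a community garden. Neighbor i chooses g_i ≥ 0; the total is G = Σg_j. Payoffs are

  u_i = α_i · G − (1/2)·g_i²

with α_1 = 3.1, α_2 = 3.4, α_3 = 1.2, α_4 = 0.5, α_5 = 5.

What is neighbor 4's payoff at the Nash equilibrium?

6.475

Neighbor i's FOC: ∂u_i/∂g_i = α_i − g_i = 0, so g_i* = α_i.
NE contributions = (3.1, 3.4, 1.2, 0.5, 5); G = 13.2.
u_4 = α_4·G − ½·(g_4)² = 0.5·13.2 − ½·0.5² = 6.475.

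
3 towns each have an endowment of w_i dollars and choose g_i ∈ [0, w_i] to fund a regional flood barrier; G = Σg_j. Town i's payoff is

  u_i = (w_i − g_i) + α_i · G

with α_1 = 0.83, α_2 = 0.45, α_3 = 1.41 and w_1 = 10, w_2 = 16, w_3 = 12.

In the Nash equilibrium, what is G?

∂u_i/∂g_i = α_i − 1, so town i contributes w_i if α_i > 1, else 0.
α_i > 1 for i ∈ {3}; NE contributions (0, 0, 12), G = 12.

12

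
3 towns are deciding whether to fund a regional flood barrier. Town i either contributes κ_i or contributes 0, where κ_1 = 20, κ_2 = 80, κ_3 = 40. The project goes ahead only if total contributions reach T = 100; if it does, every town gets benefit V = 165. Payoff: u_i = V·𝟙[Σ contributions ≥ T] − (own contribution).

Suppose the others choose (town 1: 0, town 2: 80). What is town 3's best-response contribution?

Others' total = 80. Contributing 40 brings total to 120 ≥ 100: gain V − κ_3 = 125.
Best response: 40.

40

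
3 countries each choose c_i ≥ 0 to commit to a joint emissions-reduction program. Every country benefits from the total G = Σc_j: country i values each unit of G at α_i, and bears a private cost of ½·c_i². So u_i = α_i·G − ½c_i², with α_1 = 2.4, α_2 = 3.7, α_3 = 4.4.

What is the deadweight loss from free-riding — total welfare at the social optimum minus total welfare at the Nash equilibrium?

74.53

Country i's FOC: ∂u_i/∂c_i = α_i − c_i = 0, so c_i* = α_i.
NE contributions = (2.4, 3.7, 4.4); G = 10.5.
W^NE = (Σα)·G − ½Σα_i² = 10.5² − ½·38.81 = 90.845.
Planner sets c_i = Σα_j = 10.5 for every i, so G^SO = 3·10.5 = 31.5.
W^SO = (Σα)·G^SO − ½·3·(Σα)² = (3/2)·10.5² = 165.375.
Deadweight loss = W^SO − W^NE = 74.53.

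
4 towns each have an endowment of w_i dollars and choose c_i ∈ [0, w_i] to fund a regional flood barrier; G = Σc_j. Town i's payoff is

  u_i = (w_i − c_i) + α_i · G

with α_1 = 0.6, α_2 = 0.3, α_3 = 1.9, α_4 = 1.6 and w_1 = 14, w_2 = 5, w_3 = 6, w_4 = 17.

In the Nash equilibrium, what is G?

23

∂u_i/∂c_i = α_i − 1, so town i contributes w_i if α_i > 1, else 0.
α_i > 1 for i ∈ {3, 4}; NE contributions (0, 0, 6, 17), G = 23.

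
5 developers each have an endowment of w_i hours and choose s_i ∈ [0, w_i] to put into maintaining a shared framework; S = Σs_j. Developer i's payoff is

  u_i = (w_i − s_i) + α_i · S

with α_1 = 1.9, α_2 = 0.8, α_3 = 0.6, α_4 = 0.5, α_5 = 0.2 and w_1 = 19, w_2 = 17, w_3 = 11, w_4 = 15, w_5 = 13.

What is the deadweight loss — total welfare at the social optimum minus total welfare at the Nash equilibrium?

168

∂u_i/∂s_i = α_i − 1, so developer i contributes w_i if α_i > 1, else 0.
α_i > 1 for i ∈ {1}; NE contributions (19, 0, 0, 0, 0), S = 19.
W^NE = Σw_i − S^NE + (Σα_i)·S^NE = 75 + 3·19 = 132.
Planner: ∂(Σu_j)/∂s_i = Σα_j − 1 = 3 > 0, so everyone contributes w_i; S^SO = 75, W^SO = 75 + 3·75 = 300.
Deadweight loss = 168.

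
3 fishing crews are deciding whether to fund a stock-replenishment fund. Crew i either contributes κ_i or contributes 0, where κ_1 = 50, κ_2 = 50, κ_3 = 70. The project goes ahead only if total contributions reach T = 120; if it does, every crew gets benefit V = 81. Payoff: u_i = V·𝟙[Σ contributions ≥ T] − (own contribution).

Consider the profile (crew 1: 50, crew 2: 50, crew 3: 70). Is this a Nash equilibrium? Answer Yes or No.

Total = 170 ≥ 120: provided.
Crew 1 (pledges 50, payoff 31): dropping to 0 → total 120, payoff 81. Profitable deviation.

No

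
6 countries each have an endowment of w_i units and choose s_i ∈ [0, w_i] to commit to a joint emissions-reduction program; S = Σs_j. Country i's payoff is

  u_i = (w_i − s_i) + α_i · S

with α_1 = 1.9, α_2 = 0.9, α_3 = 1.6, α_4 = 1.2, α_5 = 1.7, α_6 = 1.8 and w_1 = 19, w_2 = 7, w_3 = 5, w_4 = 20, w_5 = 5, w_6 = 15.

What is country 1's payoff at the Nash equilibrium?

∂u_i/∂s_i = α_i − 1, so country i contributes w_i if α_i > 1, else 0.
α_i > 1 for i ∈ {1, 3, 4, 5, 6}; NE contributions (19, 0, 5, 20, 5, 15), S = 64.
u_1 = (19 − 19) + 1.9·64 = 121.6.

121.6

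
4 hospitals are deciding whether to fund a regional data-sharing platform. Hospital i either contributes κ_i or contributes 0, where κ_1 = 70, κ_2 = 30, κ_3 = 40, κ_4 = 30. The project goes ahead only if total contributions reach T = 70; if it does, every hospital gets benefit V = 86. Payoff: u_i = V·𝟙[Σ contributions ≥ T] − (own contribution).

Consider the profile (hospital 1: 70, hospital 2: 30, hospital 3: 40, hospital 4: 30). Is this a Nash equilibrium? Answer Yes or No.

No

Total = 170 ≥ 70: provided.
Hospital 1 (pledges 70, payoff 16): dropping to 0 → total 100, payoff 86. Profitable deviation.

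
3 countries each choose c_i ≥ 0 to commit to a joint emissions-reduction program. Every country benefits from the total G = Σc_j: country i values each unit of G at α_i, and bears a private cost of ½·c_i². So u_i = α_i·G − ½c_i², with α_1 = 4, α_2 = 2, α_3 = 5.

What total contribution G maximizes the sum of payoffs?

33

Planner FOC: ∂(Σu_j)/∂c_i = (Σα_j) − c_i = 0, so c_i^SO = Σα_j = 11 for every i; G^SO = 33.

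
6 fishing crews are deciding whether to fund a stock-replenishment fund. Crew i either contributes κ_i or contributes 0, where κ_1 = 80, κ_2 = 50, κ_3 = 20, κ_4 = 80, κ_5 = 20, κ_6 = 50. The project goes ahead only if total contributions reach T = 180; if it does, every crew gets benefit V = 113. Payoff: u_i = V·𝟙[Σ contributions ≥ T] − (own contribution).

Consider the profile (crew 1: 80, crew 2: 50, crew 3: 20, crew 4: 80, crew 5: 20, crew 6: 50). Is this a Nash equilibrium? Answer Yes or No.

No

Total = 300 ≥ 180: provided.
Crew 1 (pledges 80, payoff 33): dropping to 0 → total 220, payoff 113. Profitable deviation.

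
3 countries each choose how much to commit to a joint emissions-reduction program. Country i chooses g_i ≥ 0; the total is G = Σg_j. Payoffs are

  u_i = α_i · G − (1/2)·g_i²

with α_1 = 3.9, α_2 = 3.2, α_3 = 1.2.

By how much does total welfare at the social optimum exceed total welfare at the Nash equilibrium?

Country i's FOC: ∂u_i/∂g_i = α_i − g_i = 0, so g_i* = α_i.
NE contributions = (3.9, 3.2, 1.2); G = 8.3.
W^NE = (Σα)·G − ½Σα_i² = 8.3² − ½·26.89 = 55.445.
Planner sets g_i = Σα_j = 8.3 for every i, so G^SO = 3·8.3 = 24.9.
W^SO = (Σα)·G^SO − ½·3·(Σα)² = (3/2)·8.3² = 103.335.
Deadweight loss = W^SO − W^NE = 47.89.

47.89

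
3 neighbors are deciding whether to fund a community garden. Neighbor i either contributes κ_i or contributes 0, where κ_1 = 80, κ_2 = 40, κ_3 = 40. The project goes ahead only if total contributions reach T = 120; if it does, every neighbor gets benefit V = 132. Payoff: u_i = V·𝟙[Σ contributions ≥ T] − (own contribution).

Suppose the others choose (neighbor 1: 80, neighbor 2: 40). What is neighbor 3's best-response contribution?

Others' total = 120 ≥ 120; contributing adds cost 40 for no extra benefit.
Best response: 0.

0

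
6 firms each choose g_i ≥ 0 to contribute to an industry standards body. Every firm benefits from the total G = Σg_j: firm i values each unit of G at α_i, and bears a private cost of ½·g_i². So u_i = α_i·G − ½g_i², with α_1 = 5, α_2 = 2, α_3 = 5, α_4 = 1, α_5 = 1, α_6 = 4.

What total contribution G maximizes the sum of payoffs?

Planner FOC: ∂(Σu_j)/∂g_i = (Σα_j) − g_i = 0, so g_i^SO = Σα_j = 18 for every i; G^SO = 108.

108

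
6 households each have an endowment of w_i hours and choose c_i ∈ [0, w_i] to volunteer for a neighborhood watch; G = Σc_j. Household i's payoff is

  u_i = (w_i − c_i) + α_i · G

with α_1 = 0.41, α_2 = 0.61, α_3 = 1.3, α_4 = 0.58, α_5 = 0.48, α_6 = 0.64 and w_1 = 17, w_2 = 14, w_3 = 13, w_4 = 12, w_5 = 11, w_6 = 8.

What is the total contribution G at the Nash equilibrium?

13

∂u_i/∂c_i = α_i − 1, so household i contributes w_i if α_i > 1, else 0.
α_i > 1 for i ∈ {3}; NE contributions (0, 0, 13, 0, 0, 0), G = 13.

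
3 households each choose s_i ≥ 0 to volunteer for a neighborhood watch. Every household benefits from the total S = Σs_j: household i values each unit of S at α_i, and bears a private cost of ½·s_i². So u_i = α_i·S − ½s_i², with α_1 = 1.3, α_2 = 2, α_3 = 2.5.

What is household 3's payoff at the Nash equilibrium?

Household i's FOC: ∂u_i/∂s_i = α_i − s_i = 0, so s_i* = α_i.
NE contributions = (1.3, 2, 2.5); S = 5.8.
u_3 = α_3·S − ½·(s_3)² = 2.5·5.8 − ½·2.5² = 11.375.

11.375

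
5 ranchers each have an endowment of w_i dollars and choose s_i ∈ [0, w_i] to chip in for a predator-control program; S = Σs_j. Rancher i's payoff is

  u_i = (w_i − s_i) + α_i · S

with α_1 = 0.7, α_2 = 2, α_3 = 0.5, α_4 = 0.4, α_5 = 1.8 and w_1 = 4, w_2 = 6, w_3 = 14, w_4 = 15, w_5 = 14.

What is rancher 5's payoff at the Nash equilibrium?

∂u_i/∂s_i = α_i − 1, so rancher i contributes w_i if α_i > 1, else 0.
α_i > 1 for i ∈ {2, 5}; NE contributions (0, 6, 0, 0, 14), S = 20.
u_5 = (14 − 14) + 1.8·20 = 36.

36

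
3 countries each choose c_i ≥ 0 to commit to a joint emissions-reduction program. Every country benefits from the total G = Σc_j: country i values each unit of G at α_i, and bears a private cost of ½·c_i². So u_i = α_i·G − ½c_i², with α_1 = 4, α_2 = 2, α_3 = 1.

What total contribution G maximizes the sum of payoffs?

Planner FOC: ∂(Σu_j)/∂c_i = (Σα_j) − c_i = 0, so c_i^SO = Σα_j = 7 for every i; G^SO = 21.

21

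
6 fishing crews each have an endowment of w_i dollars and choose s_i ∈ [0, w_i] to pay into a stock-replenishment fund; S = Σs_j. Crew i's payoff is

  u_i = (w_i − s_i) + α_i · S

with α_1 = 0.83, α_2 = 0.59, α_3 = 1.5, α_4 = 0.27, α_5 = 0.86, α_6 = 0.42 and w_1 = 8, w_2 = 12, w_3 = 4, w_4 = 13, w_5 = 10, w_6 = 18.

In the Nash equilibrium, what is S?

4

∂u_i/∂s_i = α_i − 1, so crew i contributes w_i if α_i > 1, else 0.
α_i > 1 for i ∈ {3}; NE contributions (0, 0, 4, 0, 0, 0), S = 4.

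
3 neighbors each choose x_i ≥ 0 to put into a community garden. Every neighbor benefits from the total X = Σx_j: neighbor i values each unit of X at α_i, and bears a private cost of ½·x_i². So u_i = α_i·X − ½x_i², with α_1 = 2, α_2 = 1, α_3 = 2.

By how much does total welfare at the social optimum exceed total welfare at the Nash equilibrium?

Neighbor i's FOC: ∂u_i/∂x_i = α_i − x_i = 0, so x_i* = α_i.
NE contributions = (2, 1, 2); X = 5.
W^NE = (Σα)·X − ½Σα_i² = 5² − ½·9 = 20.5.
Planner sets x_i = Σα_j = 5 for every i, so X^SO = 3·5 = 15.
W^SO = (Σα)·X^SO − ½·3·(Σα)² = (3/2)·5² = 37.5.
Deadweight loss = W^SO − W^NE = 17.

17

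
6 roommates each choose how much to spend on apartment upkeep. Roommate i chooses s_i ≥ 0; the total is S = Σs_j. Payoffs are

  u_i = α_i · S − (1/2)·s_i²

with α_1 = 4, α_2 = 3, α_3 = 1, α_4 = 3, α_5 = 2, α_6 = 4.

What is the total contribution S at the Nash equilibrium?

17

Roommate i's FOC: ∂u_i/∂s_i = α_i − s_i = 0, so s_i* = α_i.
NE contributions = (4, 3, 1, 3, 2, 4); S = 17.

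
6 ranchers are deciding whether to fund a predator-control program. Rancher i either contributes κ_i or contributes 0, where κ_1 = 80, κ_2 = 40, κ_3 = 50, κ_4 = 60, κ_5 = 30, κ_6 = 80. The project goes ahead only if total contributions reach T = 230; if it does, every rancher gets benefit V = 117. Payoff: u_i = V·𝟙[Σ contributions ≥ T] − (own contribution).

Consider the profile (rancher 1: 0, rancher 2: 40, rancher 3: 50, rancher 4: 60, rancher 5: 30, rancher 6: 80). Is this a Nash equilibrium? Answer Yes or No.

No

Total = 260 ≥ 230: provided.
Rancher 1 (pledges 0, payoff 117): pledging 80 → total 340, payoff 37. No gain.
Rancher 2 (pledges 40, payoff 77): dropping to 0 → total 220, payoff 0. No gain.
Rancher 3 (pledges 50, payoff 67): dropping to 0 → total 210, payoff 0. No gain.
Rancher 4 (pledges 60, payoff 57): dropping to 0 → total 200, payoff 0. No gain.
Rancher 5 (pledges 30, payoff 87): dropping to 0 → total 230, payoff 117. Profitable deviation.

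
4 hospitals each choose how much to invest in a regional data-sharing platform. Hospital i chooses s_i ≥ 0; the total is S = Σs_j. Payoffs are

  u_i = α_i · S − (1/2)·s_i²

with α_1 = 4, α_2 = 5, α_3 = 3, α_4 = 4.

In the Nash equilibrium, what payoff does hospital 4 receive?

Hospital i's FOC: ∂u_i/∂s_i = α_i − s_i = 0, so s_i* = α_i.
NE contributions = (4, 5, 3, 4); S = 16.
u_4 = α_4·S − ½·(s_4)² = 4·16 − ½·4² = 56.

56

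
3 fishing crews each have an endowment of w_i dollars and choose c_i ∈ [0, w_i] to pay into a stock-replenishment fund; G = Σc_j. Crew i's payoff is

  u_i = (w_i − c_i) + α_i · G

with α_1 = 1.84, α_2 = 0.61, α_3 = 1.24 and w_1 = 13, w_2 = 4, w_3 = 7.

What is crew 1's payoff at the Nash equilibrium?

36.8

∂u_i/∂c_i = α_i − 1, so crew i contributes w_i if α_i > 1, else 0.
α_i > 1 for i ∈ {1, 3}; NE contributions (13, 0, 7), G = 20.
u_1 = (13 − 13) + 1.84·20 = 36.8.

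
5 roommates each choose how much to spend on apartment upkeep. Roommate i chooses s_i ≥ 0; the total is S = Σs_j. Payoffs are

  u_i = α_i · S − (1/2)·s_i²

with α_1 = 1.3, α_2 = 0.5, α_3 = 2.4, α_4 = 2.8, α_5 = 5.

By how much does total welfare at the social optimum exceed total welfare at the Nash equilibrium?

Roommate i's FOC: ∂u_i/∂s_i = α_i − s_i = 0, so s_i* = α_i.
NE contributions = (1.3, 0.5, 2.4, 2.8, 5); S = 12.
W^NE = (Σα)·S − ½Σα_i² = 12² − ½·40.54 = 123.73.
Planner sets s_i = Σα_j = 12 for every i, so S^SO = 5·12 = 60.
W^SO = (Σα)·S^SO − ½·5·(Σα)² = (5/2)·12² = 360.
Deadweight loss = W^SO − W^NE = 236.27.

236.27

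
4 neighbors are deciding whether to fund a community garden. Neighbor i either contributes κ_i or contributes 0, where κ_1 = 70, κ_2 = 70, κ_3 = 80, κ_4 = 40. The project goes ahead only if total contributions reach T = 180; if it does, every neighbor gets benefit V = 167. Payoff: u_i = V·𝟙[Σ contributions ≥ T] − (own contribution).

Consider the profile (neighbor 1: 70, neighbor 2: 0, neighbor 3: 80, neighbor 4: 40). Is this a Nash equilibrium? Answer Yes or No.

Total = 190 ≥ 180: provided.
Neighbor 1 (pledges 70, payoff 97): dropping to 0 → total 120, payoff 0. No gain.
Neighbor 2 (pledges 0, payoff 167): pledging 70 → total 260, payoff 97. No gain.
Neighbor 3 (pledges 80, payoff 87): dropping to 0 → total 110, payoff 0. No gain.
Neighbor 4 (pledges 40, payoff 127): dropping to 0 → total 150, payoff 0. No gain.

Yes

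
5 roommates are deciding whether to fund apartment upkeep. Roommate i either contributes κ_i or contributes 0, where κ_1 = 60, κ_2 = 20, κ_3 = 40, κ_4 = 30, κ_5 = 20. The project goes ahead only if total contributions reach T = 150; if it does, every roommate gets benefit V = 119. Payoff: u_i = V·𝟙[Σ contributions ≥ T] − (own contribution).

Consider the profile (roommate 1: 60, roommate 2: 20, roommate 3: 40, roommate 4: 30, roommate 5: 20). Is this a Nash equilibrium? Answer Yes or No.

No

Total = 170 ≥ 150: provided.
Roommate 1 (pledges 60, payoff 59): dropping to 0 → total 110, payoff 0. No gain.
Roommate 2 (pledges 20, payoff 99): dropping to 0 → total 150, payoff 119. Profitable deviation.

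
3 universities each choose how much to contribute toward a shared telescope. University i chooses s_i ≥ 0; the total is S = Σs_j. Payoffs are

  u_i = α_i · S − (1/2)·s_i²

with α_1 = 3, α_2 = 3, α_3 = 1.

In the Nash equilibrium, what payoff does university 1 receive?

16.5

University i's FOC: ∂u_i/∂s_i = α_i − s_i = 0, so s_i* = α_i.
NE contributions = (3, 3, 1); S = 7.
u_1 = α_1·S − ½·(s_1)² = 3·7 − ½·3² = 16.5.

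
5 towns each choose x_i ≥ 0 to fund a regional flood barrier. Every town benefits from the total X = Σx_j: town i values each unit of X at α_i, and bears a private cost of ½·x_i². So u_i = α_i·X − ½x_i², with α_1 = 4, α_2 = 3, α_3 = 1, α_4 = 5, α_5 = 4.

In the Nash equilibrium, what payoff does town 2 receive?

Town i's FOC: ∂u_i/∂x_i = α_i − x_i = 0, so x_i* = α_i.
NE contributions = (4, 3, 1, 5, 4); X = 17.
u_2 = α_2·X − ½·(x_2)² = 3·17 − ½·3² = 46.5.

46.5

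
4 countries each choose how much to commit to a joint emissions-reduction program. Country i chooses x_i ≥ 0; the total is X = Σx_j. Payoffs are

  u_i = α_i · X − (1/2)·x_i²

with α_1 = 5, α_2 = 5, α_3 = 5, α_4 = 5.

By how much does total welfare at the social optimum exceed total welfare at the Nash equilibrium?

Country i's FOC: ∂u_i/∂x_i = α_i − x_i = 0, so x_i* = α_i.
NE contributions = (5, 5, 5, 5); X = 20.
W^NE = (Σα)·X − ½Σα_i² = 20² − ½·100 = 350.
Planner sets x_i = Σα_j = 20 for every i, so X^SO = 4·20 = 80.
W^SO = (Σα)·X^SO − ½·4·(Σα)² = (4/2)·20² = 800.
Deadweight loss = W^SO − W^NE = 450.

450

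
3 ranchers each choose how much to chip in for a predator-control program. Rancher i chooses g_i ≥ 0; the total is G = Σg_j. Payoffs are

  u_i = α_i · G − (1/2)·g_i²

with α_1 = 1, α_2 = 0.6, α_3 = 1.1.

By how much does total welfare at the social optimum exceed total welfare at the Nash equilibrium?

4.93

Rancher i's FOC: ∂u_i/∂g_i = α_i − g_i = 0, so g_i* = α_i.
NE contributions = (1, 0.6, 1.1); G = 2.7.
W^NE = (Σα)·G − ½Σα_i² = 2.7² − ½·2.57 = 6.005.
Planner sets g_i = Σα_j = 2.7 for every i, so G^SO = 3·2.7 = 8.1.
W^SO = (Σα)·G^SO − ½·3·(Σα)² = (3/2)·2.7² = 10.935.
Deadweight loss = W^SO − W^NE = 4.93.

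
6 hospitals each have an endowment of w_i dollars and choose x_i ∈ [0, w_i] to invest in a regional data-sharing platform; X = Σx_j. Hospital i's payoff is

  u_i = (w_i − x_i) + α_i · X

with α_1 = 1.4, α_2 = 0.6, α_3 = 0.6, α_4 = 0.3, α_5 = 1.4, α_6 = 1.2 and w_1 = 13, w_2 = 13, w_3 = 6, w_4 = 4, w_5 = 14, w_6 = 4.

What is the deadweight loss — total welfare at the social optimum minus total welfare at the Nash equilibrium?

∂u_i/∂x_i = α_i − 1, so hospital i contributes w_i if α_i > 1, else 0.
α_i > 1 for i ∈ {1, 5, 6}; NE contributions (13, 0, 0, 0, 14, 4), X = 31.
W^NE = Σw_i − X^NE + (Σα_i)·X^NE = 54 + 4.5·31 = 193.5.
Planner: ∂(Σu_j)/∂x_i = Σα_j − 1 = 4.5 > 0, so everyone contributes w_i; X^SO = 54, W^SO = 54 + 4.5·54 = 297.
Deadweight loss = 103.5.

103.5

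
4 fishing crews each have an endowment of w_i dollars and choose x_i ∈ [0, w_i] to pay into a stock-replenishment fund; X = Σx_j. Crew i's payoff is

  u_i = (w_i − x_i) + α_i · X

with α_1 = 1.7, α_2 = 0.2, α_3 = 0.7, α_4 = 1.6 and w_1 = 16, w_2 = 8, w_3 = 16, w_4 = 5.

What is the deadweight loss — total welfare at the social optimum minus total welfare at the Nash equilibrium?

76.8

∂u_i/∂x_i = α_i − 1, so crew i contributes w_i if α_i > 1, else 0.
α_i > 1 for i ∈ {1, 4}; NE contributions (16, 0, 0, 5), X = 21.
W^NE = Σw_i − X^NE + (Σα_i)·X^NE = 45 + 3.2·21 = 112.2.
Planner: ∂(Σu_j)/∂x_i = Σα_j − 1 = 3.2 > 0, so everyone contributes w_i; X^SO = 45, W^SO = 45 + 3.2·45 = 189.
Deadweight loss = 76.8.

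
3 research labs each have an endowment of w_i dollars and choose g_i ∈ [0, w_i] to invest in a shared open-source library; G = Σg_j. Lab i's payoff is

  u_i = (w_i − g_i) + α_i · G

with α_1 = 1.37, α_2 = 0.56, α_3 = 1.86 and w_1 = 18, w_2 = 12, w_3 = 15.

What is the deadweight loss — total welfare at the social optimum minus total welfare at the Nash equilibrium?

∂u_i/∂g_i = α_i − 1, so lab i contributes w_i if α_i > 1, else 0.
α_i > 1 for i ∈ {1, 3}; NE contributions (18, 0, 15), G = 33.
W^NE = Σw_i − G^NE + (Σα_i)·G^NE = 45 + 2.79·33 = 137.07.
Planner: ∂(Σu_j)/∂g_i = Σα_j − 1 = 2.79 > 0, so everyone contributes w_i; G^SO = 45, W^SO = 45 + 2.79·45 = 170.55.
Deadweight loss = 33.48.

33.48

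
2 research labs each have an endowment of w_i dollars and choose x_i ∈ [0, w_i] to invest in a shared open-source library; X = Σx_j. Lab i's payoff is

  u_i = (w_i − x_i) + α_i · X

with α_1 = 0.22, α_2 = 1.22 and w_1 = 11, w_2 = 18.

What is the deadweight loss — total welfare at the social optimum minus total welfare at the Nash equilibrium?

4.84

∂u_i/∂x_i = α_i − 1, so lab i contributes w_i if α_i > 1, else 0.
α_i > 1 for i ∈ {2}; NE contributions (0, 18), X = 18.
W^NE = Σw_i − X^NE + (Σα_i)·X^NE = 29 + 0.44·18 = 36.92.
Planner: ∂(Σu_j)/∂x_i = Σα_j − 1 = 0.44 > 0, so everyone contributes w_i; X^SO = 29, W^SO = 29 + 0.44·29 = 41.76.
Deadweight loss = 4.84.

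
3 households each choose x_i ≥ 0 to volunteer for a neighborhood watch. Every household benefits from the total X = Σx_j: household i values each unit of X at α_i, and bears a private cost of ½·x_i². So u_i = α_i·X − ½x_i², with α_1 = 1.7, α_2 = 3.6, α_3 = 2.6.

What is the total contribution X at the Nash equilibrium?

7.9

Household i's FOC: ∂u_i/∂x_i = α_i − x_i = 0, so x_i* = α_i.
NE contributions = (1.7, 3.6, 2.6); X = 7.9.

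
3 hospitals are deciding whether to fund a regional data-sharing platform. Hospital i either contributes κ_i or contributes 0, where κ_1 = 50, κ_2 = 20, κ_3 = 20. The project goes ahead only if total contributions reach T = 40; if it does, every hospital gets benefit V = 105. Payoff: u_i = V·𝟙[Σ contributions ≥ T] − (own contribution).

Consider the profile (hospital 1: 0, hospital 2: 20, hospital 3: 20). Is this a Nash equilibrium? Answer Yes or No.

Yes

Total = 40 ≥ 40: provided.
Hospital 1 (pledges 0, payoff 105): pledging 50 → total 90, payoff 55. No gain.
Hospital 2 (pledges 20, payoff 85): dropping to 0 → total 20, payoff 0. No gain.
Hospital 3 (pledges 20, payoff 85): dropping to 0 → total 20, payoff 0. No gain.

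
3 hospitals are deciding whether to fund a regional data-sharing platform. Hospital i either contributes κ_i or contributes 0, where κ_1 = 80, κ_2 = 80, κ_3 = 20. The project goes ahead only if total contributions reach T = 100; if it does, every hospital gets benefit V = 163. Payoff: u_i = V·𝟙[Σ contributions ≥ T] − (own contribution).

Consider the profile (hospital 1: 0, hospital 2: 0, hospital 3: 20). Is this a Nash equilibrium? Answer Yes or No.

Total = 20 < 100: not provided.
Hospital 1 (pledges 0, payoff 0): pledging 80 → total 100, payoff 83. Profitable deviation.

No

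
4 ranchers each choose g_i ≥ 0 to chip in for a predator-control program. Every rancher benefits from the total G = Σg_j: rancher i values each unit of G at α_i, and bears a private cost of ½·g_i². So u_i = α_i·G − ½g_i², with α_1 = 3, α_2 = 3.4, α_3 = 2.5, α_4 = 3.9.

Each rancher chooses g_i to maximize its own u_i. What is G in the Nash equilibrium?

Rancher i's FOC: ∂u_i/∂g_i = α_i − g_i = 0, so g_i* = α_i.
NE contributions = (3, 3.4, 2.5, 3.9); G = 12.8.

12.8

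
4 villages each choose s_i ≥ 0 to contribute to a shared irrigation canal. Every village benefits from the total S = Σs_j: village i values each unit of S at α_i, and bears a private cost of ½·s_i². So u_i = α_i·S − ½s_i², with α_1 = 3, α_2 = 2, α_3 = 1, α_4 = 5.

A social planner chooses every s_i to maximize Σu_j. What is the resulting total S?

44

Planner FOC: ∂(Σu_j)/∂s_i = (Σα_j) − s_i = 0, so s_i^SO = Σα_j = 11 for every i; S^SO = 44.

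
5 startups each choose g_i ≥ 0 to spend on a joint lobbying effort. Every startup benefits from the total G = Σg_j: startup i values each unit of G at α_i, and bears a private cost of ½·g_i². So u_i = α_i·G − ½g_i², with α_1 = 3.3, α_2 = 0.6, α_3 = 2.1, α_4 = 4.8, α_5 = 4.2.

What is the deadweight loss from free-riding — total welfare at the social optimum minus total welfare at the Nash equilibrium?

365.67

Startup i's FOC: ∂u_i/∂g_i = α_i − g_i = 0, so g_i* = α_i.
NE contributions = (3.3, 0.6, 2.1, 4.8, 4.2); G = 15.
W^NE = (Σα)·G − ½Σα_i² = 15² − ½·56.34 = 196.83.
Planner sets g_i = Σα_j = 15 for every i, so G^SO = 5·15 = 75.
W^SO = (Σα)·G^SO − ½·5·(Σα)² = (5/2)·15² = 562.5.
Deadweight loss = W^SO − W^NE = 365.67.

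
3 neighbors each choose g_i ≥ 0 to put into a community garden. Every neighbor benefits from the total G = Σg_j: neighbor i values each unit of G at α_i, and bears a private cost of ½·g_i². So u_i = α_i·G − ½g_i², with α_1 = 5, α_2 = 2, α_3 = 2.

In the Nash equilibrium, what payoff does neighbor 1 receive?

Neighbor i's FOC: ∂u_i/∂g_i = α_i − g_i = 0, so g_i* = α_i.
NE contributions = (5, 2, 2); G = 9.
u_1 = α_1·G − ½·(g_1)² = 5·9 − ½·5² = 32.5.

32.5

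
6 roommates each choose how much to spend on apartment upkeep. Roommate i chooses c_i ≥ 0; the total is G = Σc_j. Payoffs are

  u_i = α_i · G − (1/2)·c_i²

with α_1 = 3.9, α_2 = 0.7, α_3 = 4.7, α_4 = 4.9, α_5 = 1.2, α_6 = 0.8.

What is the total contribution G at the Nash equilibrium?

16.2

Roommate i's FOC: ∂u_i/∂c_i = α_i − c_i = 0, so c_i* = α_i.
NE contributions = (3.9, 0.7, 4.7, 4.9, 1.2, 0.8); G = 16.2.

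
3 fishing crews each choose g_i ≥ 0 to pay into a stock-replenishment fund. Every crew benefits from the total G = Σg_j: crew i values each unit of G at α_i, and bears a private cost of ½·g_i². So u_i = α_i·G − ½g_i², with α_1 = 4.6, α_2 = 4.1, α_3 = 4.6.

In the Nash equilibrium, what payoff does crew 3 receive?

50.6

Crew i's FOC: ∂u_i/∂g_i = α_i − g_i = 0, so g_i* = α_i.
NE contributions = (4.6, 4.1, 4.6); G = 13.3.
u_3 = α_3·G − ½·(g_3)² = 4.6·13.3 − ½·4.6² = 50.6.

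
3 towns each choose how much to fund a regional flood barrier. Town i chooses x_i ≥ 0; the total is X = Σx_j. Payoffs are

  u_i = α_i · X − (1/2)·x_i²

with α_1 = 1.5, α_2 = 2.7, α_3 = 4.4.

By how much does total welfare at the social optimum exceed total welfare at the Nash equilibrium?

Town i's FOC: ∂u_i/∂x_i = α_i − x_i = 0, so x_i* = α_i.
NE contributions = (1.5, 2.7, 4.4); X = 8.6.
W^NE = (Σα)·X − ½Σα_i² = 8.6² − ½·28.9 = 59.51.
Planner sets x_i = Σα_j = 8.6 for every i, so X^SO = 3·8.6 = 25.8.
W^SO = (Σα)·X^SO − ½·3·(Σα)² = (3/2)·8.6² = 110.94.
Deadweight loss = W^SO − W^NE = 51.43.

51.43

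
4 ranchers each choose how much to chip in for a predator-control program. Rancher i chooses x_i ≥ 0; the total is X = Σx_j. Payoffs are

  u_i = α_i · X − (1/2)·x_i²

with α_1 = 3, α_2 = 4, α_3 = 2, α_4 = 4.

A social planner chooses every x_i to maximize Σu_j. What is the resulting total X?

52

Planner FOC: ∂(Σu_j)/∂x_i = (Σα_j) − x_i = 0, so x_i^SO = Σα_j = 13 for every i; X^SO = 52.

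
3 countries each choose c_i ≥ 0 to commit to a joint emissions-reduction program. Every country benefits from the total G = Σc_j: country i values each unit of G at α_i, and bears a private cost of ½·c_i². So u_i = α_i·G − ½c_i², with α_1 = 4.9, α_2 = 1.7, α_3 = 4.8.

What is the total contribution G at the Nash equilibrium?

Country i's FOC: ∂u_i/∂c_i = α_i − c_i = 0, so c_i* = α_i.
NE contributions = (4.9, 1.7, 4.8); G = 11.4.

11.4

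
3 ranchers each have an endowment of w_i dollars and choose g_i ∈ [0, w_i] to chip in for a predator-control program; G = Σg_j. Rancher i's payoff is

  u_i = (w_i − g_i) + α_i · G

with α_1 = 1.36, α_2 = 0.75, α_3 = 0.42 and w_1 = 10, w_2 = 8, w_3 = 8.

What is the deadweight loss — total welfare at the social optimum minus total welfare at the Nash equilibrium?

24.48

∂u_i/∂g_i = α_i − 1, so rancher i contributes w_i if α_i > 1, else 0.
α_i > 1 for i ∈ {1}; NE contributions (10, 0, 0), G = 10.
W^NE = Σw_i − G^NE + (Σα_i)·G^NE = 26 + 1.53·10 = 41.3.
Planner: ∂(Σu_j)/∂g_i = Σα_j − 1 = 1.53 > 0, so everyone contributes w_i; G^SO = 26, W^SO = 26 + 1.53·26 = 65.78.
Deadweight loss = 24.48.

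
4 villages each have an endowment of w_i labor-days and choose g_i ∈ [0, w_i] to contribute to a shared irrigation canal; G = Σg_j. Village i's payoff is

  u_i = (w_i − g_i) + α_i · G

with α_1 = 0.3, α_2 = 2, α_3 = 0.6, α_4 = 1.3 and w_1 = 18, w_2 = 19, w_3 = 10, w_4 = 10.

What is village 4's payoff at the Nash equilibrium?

∂u_i/∂g_i = α_i − 1, so village i contributes w_i if α_i > 1, else 0.
α_i > 1 for i ∈ {2, 4}; NE contributions (0, 19, 0, 10), G = 29.
u_4 = (10 − 10) + 1.3·29 = 37.7.

37.7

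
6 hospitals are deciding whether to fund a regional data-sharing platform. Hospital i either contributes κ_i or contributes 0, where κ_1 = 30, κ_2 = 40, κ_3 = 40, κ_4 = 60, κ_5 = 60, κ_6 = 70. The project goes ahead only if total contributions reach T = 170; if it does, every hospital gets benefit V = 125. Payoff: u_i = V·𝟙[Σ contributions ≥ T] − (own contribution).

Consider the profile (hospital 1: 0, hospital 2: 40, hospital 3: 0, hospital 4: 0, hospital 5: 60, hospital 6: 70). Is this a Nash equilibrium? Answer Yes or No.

Total = 170 ≥ 170: provided.
Hospital 1 (pledges 0, payoff 125): pledging 30 → total 200, payoff 95. No gain.
Hospital 2 (pledges 40, payoff 85): dropping to 0 → total 130, payoff 0. No gain.
Hospital 3 (pledges 0, payoff 125): pledging 40 → total 210, payoff 85. No gain.
Hospital 4 (pledges 0, payoff 125): pledging 60 → total 230, payoff 65. No gain.
Hospital 5 (pledges 60, payoff 65): dropping to 0 → total 110, payoff 0. No gain.
Hospital 6 (pledges 70, payoff 55): dropping to 0 → total 100, payoff 0. No gain.

Yes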